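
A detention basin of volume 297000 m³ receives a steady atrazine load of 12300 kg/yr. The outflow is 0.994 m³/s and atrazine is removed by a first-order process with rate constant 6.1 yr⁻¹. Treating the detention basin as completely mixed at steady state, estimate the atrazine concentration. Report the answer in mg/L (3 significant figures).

0.371 mg/L

Outflow Q = 0.994 m³/s × 3.156e+07 s/yr = 3.137e+07 m³/yr.
Steady-state CSTR mass balance: W = Q·C + k·V·C, so C = W/(Q + kV).
Q + kV = 3.137e+07 + 6.1·297000 = 3.318e+07 m³/yr.
C = 12300/3.318e+07 = 0.0003707 kg/m³ = 0.3707 mg/L.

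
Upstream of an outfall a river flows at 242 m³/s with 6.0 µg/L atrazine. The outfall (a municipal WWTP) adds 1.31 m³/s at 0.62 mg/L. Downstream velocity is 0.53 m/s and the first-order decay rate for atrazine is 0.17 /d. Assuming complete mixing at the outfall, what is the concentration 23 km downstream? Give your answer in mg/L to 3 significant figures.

0.00854 mg/L

6.0 µg/L = 0.006 mg/L.
After complete mixing, C₀ = (1.31·0.62 + 242·0.006) / 243.3 = 0.009306 mg/L.
Travel time t = 2.3e+04 m / 0.53 m/s = 4.34e+04 s = 0.5023 d.
C = 0.009306·exp(−0.17·0.5023) = 0.009306·0.9182 = 0.008544 mg/L.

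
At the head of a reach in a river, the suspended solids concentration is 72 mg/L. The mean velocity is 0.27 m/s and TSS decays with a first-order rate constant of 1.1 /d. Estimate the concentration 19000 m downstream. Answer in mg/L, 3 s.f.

29.4 mg/L

Travel time t = 19000 m / 0.27 m/s = 1.9e+04/0.27 = 7.037e+04 s = 0.8145 d.
First-order decay: C = 72·exp(−1.1·0.8145) = 72·0.4082 = 29.39 mg/L.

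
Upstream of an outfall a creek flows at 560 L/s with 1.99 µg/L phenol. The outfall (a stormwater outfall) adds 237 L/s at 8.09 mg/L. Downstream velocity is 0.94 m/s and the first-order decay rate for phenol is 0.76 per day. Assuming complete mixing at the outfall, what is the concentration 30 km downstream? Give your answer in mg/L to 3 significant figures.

1.82 mg/L

237 L/s = 0.237 m³/s.
560 L/s = 0.56 m³/s.
1.99 µg/L = 0.00199 mg/L.
After complete mixing, C₀ = (0.237·8.09 + 0.56·0.00199) / 0.797 = 2.407 mg/L.
Travel time t = 3e+04 m / 0.94 m/s = 3.191e+04 s = 0.3694 d.
C = 2.407·exp(−0.76·0.3694) = 2.407·0.7552 = 1.818 mg/L.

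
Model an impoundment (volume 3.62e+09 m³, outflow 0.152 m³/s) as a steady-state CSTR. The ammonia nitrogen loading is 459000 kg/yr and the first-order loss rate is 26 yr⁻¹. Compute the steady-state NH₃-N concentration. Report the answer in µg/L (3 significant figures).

Outflow Q = 0.152 m³/s × 3.156e+07 s/yr = 4.797e+06 m³/yr.
Steady-state CSTR mass balance: W = Q·C + k·V·C, so C = W/(Q + kV).
Q + kV = 4.797e+06 + 26·3.62e+09 = 9.412e+10 m³/yr.
C = 459000/9.412e+10 = 4.877e-06 kg/m³ = 0.004877 mg/L = 4.877 µg/L.

4.88 µg/L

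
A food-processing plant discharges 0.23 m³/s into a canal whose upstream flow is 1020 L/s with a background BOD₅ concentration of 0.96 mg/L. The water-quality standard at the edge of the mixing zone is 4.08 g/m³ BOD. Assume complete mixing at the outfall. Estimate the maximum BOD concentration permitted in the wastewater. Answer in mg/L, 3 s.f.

1020 L/s = 1.02 m³/s.
Mass balance: 4.08·1.25 = 0.23·Cₑ + 1.02·0.96.
Cₑ = (5.1 − 0.9792) / 0.23 = 17.92 mg/L.

17.9 mg/L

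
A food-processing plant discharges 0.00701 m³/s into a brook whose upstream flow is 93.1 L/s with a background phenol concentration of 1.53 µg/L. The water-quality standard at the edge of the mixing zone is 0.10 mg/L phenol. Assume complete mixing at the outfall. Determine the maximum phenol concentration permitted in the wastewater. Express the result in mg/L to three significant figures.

1.41 mg/L

93.1 L/s = 0.0931 m³/s.
1.53 µg/L = 0.00153 mg/L.
Mass balance: 0.1·0.1001 = 0.00701·Cₑ + 0.0931·0.00153.
Cₑ = (0.01001 − 0.0001424) / 0.00701 = 1.408 mg/L.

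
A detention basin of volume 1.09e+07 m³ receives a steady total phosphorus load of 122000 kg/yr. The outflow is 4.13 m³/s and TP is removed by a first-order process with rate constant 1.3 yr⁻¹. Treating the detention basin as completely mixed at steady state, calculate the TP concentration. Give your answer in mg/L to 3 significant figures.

Outflow Q = 4.13 m³/s × 3.156e+07 s/yr = 1.303e+08 m³/yr.
Steady-state CSTR mass balance: W = Q·C + k·V·C, so C = W/(Q + kV).
Q + kV = 1.303e+08 + 1.3·1.09e+07 = 1.445e+08 m³/yr.
C = 122000/1.445e+08 = 0.0008443 kg/m³ = 0.8443 mg/L.

0.844 mg/L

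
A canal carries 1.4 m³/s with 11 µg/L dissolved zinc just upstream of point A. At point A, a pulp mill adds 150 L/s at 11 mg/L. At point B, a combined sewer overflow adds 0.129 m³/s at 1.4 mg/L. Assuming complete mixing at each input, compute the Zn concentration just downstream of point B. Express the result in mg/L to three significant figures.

11 µg/L = 0.011 mg/L.
150 L/s = 0.15 m³/s.
After input A: C = (1.4·0.011 + 0.15·11) / 1.55 = 1.074 mg/L.
After input B: C = (1.55·1.074 + 0.129·1.4) / 1.679 = 1.099 mg/L.

1.10 mg/L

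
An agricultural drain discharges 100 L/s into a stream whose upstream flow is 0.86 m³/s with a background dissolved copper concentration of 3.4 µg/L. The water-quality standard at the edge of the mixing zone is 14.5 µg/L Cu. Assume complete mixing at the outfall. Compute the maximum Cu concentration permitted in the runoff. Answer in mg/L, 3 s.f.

100 L/s = 0.1 m³/s.
3.4 µg/L = 0.0034 mg/L.
14.5 µg/L = 0.0145 mg/L.
Mass balance: 0.0145·0.96 = 0.1·Cₑ + 0.86·0.0034.
Cₑ = (0.01392 − 0.002924) / 0.1 = 0.11 mg/L.

0.110 mg/L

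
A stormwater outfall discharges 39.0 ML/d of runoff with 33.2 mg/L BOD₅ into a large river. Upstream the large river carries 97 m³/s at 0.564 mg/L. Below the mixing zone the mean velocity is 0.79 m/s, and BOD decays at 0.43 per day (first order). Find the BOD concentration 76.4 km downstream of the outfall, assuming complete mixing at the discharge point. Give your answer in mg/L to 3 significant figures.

39.0 ML/d = 0.4514 m³/s.
After complete mixing, C₀ = (0.4514·33.2 + 97·0.564) / 97.45 = 0.7152 mg/L.
Travel time t = 7.64e+04 m / 0.79 m/s = 9.671e+04 s = 1.119 d.
C = 0.7152·exp(−0.43·1.119) = 0.7152·0.618 = 0.442 mg/L.

0.442 mg/L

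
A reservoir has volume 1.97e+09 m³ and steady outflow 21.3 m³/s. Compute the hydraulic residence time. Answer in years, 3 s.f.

Q = 21.3 m³/s × 3.156e+07 s/yr = 6.722e+08 m³/yr.
Hydraulic residence time τ = V/Q = 1.97e+09/6.722e+08 = 2.931 yr.

2.93 yr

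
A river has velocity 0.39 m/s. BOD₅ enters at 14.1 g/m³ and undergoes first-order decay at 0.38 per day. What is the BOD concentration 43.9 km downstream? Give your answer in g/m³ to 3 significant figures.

Travel time t = 43.9 km / 0.39 m/s = 4.39e+04/0.39 = 1.126e+05 s = 1.303 d.
First-order decay: C = 14.1·exp(−0.38·1.303) = 14.1·0.6095 = 8.594 g/m³.

8.59 g/m³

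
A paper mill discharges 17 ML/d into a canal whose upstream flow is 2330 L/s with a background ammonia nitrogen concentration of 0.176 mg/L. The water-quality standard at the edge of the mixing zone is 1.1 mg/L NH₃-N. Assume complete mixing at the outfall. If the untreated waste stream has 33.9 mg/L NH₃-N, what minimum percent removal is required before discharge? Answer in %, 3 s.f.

64.5 %

17 ML/d = 0.1968 m³/s.
2330 L/s = 2.33 m³/s.
Mass balance: 1.1·2.527 = 0.1968·Cₑ + 2.33·0.176.
Cₑ = (2.779 − 0.4101) / 0.1968 = 12.04 mg/L.
Required removal = 1 − 12.04/33.9 = 64.48 %.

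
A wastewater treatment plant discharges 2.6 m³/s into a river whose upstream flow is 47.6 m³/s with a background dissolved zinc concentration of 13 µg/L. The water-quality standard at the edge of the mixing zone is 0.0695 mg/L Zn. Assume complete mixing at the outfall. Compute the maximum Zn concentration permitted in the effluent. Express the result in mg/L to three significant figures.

1.10 mg/L

13 µg/L = 0.013 mg/L.
Mass balance: 0.0695·50.2 = 2.6·Cₑ + 47.6·0.013.
Cₑ = (3.489 − 0.6188) / 2.6 = 1.104 mg/L.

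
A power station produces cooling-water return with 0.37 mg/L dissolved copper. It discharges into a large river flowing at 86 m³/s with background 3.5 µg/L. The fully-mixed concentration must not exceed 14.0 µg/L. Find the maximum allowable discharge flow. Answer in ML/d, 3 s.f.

3.5 µg/L = 0.0035 mg/L.
14.0 µg/L = 0.014 mg/L.
Mass balance at complete mixing: C_std·(Q_w + Q_r) = Q_w·C_e + Q_r·C_b.
Rearranging, Q_w = Q_r·(C_std − C_b)/(C_e − C_std) = 86·(0.014 − 0.0035) / (0.37 − 0.014) = 2.537 m³/s.
= 219.2 ML/d.

219 ML/d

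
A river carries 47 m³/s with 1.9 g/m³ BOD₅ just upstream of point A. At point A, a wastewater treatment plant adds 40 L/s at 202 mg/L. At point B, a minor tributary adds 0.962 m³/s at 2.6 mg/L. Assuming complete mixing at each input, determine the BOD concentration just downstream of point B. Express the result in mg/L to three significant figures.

40 L/s = 0.04 m³/s.
After input A: C = (47·1.9 + 0.04·202) / 47.04 = 2.07 mg/L.
After input B: C = (47.04·2.07 + 0.962·2.6) / 48 = 2.081 mg/L.

2.08 mg/L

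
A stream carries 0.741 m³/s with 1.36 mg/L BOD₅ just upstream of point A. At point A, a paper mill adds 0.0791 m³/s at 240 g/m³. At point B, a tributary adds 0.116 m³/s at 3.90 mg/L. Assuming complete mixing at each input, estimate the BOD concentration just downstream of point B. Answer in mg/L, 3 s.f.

After input A: C = (0.741·1.36 + 0.0791·240) / 0.8201 = 24.38 mg/L.
After input B: C = (0.8201·24.38 + 0.116·3.9) / 0.9361 = 21.84 mg/L.

21.8 mg/L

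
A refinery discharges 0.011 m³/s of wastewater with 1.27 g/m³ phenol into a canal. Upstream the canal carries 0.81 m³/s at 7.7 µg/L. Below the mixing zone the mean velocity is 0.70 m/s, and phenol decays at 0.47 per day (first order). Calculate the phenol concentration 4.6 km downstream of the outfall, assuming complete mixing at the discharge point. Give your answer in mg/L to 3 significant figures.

7.7 µg/L = 0.0077 mg/L.
After complete mixing, C₀ = (0.011·1.27 + 0.81·0.0077) / 0.821 = 0.02461 mg/L.
Travel time t = 4600 m / 0.70 m/s = 6571 s = 0.07606 d.
C = 0.02461·exp(−0.47·0.07606) = 0.02461·0.9649 = 0.02375 mg/L.

0.0237 mg/L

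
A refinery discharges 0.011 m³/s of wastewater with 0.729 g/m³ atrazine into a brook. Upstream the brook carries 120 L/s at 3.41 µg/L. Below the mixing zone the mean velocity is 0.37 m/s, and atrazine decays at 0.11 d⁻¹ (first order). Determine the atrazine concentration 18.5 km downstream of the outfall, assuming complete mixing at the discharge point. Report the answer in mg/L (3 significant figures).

120 L/s = 0.12 m³/s.
3.41 µg/L = 0.00341 mg/L.
After complete mixing, C₀ = (0.011·0.729 + 0.12·0.00341) / 0.131 = 0.06434 mg/L.
Travel time t = 1.85e+04 m / 0.37 m/s = 5e+04 s = 0.5787 d.
C = 0.06434·exp(−0.11·0.5787) = 0.06434·0.9383 = 0.06037 mg/L.

0.0604 mg/L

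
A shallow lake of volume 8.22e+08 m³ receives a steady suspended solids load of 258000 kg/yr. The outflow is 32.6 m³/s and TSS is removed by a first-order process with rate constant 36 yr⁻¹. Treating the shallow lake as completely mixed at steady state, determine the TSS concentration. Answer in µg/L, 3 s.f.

Outflow Q = 32.6 m³/s × 3.156e+07 s/yr = 1.029e+09 m³/yr.
Steady-state CSTR mass balance: W = Q·C + k·V·C, so C = W/(Q + kV).
Q + kV = 1.029e+09 + 36·8.22e+08 = 3.062e+10 m³/yr.
C = 258000/3.062e+10 = 8.426e-06 kg/m³ = 0.008426 mg/L = 8.426 µg/L.

8.43 µg/L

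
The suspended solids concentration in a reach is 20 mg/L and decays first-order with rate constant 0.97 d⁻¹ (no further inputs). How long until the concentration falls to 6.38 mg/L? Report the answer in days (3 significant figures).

t = ln(C₀/C)/k = ln(20/6.38)/0.97 = 1.143/0.97 = 1.178 d.

1.18 d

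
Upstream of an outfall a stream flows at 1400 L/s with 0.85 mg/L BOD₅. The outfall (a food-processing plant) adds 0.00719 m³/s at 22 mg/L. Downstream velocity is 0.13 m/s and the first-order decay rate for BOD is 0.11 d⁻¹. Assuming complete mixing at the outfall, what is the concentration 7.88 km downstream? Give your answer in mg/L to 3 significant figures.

1400 L/s = 1.4 m³/s.
After complete mixing, C₀ = (0.00719·22 + 1.4·0.85) / 1.407 = 0.9581 mg/L.
Travel time t = 7880 m / 0.13 m/s = 6.062e+04 s = 0.7016 d.
C = 0.9581·exp(−0.11·0.7016) = 0.9581·0.9257 = 0.8869 mg/L.

0.887 mg/L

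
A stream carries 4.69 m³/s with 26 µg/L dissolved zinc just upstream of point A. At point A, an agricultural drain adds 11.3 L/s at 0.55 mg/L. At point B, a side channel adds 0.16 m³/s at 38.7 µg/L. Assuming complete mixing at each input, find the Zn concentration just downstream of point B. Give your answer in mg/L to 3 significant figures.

26 µg/L = 0.026 mg/L.
11.3 L/s = 0.0113 m³/s.
After input A: C = (4.69·0.026 + 0.0113·0.55) / 4.701 = 0.02726 mg/L.
38.7 µg/L = 0.0387 mg/L.
After input B: C = (4.701·0.02726 + 0.16·0.0387) / 4.861 = 0.02764 mg/L.

0.0276 mg/L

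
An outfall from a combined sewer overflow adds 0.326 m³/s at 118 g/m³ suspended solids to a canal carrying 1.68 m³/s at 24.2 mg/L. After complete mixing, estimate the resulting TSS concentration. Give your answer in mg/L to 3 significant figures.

Flow-weighted mixing gives C = (0.326·118 + 1.68·24.2) / (0.326 + 1.68) = 79.12/2.006 = 39.44 mg/L.

39.4 mg/L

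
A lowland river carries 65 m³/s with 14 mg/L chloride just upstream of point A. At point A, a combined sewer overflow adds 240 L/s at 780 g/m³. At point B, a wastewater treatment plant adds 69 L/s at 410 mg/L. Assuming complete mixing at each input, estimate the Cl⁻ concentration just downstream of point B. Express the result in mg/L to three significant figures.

240 L/s = 0.24 m³/s.
After input A: C = (65·14 + 0.24·780) / 65.24 = 16.82 mg/L.
69 L/s = 0.069 m³/s.
After input B: C = (65.24·16.82 + 0.069·410) / 65.31 = 17.23 mg/L.

17.2 mg/L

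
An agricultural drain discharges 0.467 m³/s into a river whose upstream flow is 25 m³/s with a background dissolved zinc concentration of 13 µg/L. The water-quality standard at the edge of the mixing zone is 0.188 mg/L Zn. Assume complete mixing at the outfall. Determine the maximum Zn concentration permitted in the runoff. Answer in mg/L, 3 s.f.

13 µg/L = 0.013 mg/L.
Mass balance: 0.188·25.47 = 0.467·Cₑ + 25·0.013.
Cₑ = (4.788 − 0.325) / 0.467 = 9.556 mg/L.

9.56 mg/L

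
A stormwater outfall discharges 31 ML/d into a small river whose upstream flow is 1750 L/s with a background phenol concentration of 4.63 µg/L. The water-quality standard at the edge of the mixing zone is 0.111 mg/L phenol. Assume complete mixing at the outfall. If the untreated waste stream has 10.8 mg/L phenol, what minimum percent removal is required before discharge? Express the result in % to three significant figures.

31 ML/d = 0.3588 m³/s.
1750 L/s = 1.75 m³/s.
4.63 µg/L = 0.00463 mg/L.
Mass balance: 0.111·2.109 = 0.3588·Cₑ + 1.75·0.00463.
Cₑ = (0.2341 − 0.008102) / 0.3588 = 0.6298 mg/L.
Required removal = 1 − 0.6298/10.8 = 94.17 %.

94.2 %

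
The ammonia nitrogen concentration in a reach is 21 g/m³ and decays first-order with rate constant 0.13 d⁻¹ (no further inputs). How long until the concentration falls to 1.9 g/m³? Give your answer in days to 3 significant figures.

t = ln(C₀/C)/k = ln(21/1.9)/0.13 = 2.403/0.13 = 18.48 d.

18.5 d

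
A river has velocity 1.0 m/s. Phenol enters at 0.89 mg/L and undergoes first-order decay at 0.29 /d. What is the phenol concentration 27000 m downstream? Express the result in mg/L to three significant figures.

Travel time t = 27000 m / 1.0 m/s = 2.7e+04/1.0 = 2.7e+04 s = 0.3125 d.
First-order decay: C = 0.89·exp(−0.29·0.3125) = 0.89·0.9134 = 0.8129 mg/L.

0.813 mg/L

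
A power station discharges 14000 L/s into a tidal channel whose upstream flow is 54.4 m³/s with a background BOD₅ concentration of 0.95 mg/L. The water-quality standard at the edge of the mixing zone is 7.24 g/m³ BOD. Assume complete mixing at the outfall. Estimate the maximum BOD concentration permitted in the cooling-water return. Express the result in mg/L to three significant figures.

31.7 mg/L

14000 L/s = 14 m³/s.
Mass balance: 7.24·68.4 = 14·Cₑ + 54.4·0.95.
Cₑ = (495.2 − 51.68) / 14 = 31.68 mg/L.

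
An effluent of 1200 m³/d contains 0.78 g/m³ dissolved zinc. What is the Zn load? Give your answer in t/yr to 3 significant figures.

0.342 t/yr

1200 m³/d = 0.01389 m³/s.
Mass flux = Q·C = 0.01389 m³/s × 0.78 g/m³ = 0.01083 g/s.
= 0.01083 g/s × 31.56 = 0.3419 t/yr.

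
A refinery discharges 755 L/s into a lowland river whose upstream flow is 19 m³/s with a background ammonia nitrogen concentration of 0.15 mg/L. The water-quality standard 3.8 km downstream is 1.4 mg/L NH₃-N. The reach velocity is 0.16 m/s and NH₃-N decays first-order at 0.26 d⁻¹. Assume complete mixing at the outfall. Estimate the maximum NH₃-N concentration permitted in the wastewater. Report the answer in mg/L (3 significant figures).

35.6 mg/L

755 L/s = 0.755 m³/s.
Travel time to the compliance point: t = 3800/0.16 = 2.375e+04 s = 0.2749 d; decay factor exp(−0.26·0.2749) = 0.931.
So the concentration just after mixing may be at most 1.4/0.931 = 1.504 mg/L.
Mass balance: 1.504·19.75 = 0.755·Cₑ + 19·0.15.
Cₑ = (29.71 − 2.85) / 0.755 = 35.57 mg/L.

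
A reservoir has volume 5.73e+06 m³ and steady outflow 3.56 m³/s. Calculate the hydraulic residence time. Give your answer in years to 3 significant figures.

Q = 3.56 m³/s × 3.156e+07 s/yr = 1.123e+08 m³/yr.
Hydraulic residence time τ = V/Q = 5.73e+06/1.123e+08 = 0.051 yr.

0.0510 yr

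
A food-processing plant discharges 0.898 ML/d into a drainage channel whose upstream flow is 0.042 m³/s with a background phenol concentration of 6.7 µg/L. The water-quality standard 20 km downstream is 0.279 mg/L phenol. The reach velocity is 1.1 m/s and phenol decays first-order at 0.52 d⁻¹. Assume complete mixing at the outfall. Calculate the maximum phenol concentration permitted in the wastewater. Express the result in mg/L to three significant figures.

0.898 ML/d = 0.01039 m³/s.
6.7 µg/L = 0.0067 mg/L.
Travel time to the compliance point: t = 2e+04/1.1 = 1.818e+04 s = 0.2104 d; decay factor exp(−0.52·0.2104) = 0.8963.
So the concentration just after mixing may be at most 0.279/0.8963 = 0.3113 mg/L.
Mass balance: 0.3113·0.05239 = 0.01039·Cₑ + 0.042·0.0067.
Cₑ = (0.01631 − 0.0002814) / 0.01039 = 1.542 mg/L.

1.54 mg/L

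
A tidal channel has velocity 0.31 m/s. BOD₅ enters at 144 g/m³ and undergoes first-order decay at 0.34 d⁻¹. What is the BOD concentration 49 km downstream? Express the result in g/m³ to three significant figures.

77.3 g/m³

Travel time t = 49 km / 0.31 m/s = 4.9e+04/0.31 = 1.581e+05 s = 1.829 d.
First-order decay: C = 144·exp(−0.34·1.829) = 144·0.5369 = 77.31 g/m³.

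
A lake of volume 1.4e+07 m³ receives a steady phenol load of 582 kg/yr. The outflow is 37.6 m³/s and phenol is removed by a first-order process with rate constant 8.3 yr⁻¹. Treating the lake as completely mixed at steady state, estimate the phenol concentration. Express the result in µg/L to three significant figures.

0.447 µg/L

Outflow Q = 37.6 m³/s × 3.156e+07 s/yr = 1.187e+09 m³/yr.
Steady-state CSTR mass balance: W = Q·C + k·V·C, so C = W/(Q + kV).
Q + kV = 1.187e+09 + 8.3·1.4e+07 = 1.303e+09 m³/yr.
C = 582/1.303e+09 = 4.467e-07 kg/m³ = 0.0004467 mg/L = 0.4467 µg/L.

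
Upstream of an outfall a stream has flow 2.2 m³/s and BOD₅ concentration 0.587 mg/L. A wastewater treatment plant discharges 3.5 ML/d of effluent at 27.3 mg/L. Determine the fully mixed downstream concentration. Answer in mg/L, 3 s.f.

3.5 ML/d = 0.04051 m³/s.
Conservation of mass across the mixing zone: C = (0.04051·27.3 + 2.2·0.587) / (0.04051 + 2.2) = 2.397/2.241 = 1.07 mg/L.

1.07 mg/L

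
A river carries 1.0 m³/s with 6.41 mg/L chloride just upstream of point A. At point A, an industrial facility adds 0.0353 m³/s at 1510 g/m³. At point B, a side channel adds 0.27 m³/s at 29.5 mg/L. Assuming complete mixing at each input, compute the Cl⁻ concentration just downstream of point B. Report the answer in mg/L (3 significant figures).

After input A: C = (1·6.41 + 0.0353·1510) / 1.035 = 57.68 mg/L.
After input B: C = (1.035·57.68 + 0.27·29.5) / 1.305 = 51.85 mg/L.

51.8 mg/L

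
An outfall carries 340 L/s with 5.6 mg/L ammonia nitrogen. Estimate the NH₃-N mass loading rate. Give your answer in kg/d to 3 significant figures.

340 L/s = 0.34 m³/s.
Mass flux = Q·C = 0.34 m³/s × 5.6 g/m³ = 1.904 g/s.
= 1.904 g/s × 86.4 = 164.5 kg/d.

165 kg/d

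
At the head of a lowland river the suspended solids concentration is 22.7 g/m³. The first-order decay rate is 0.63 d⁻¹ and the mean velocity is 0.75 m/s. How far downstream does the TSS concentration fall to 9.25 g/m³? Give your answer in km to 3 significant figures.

From C = C₀·e^(−kt), t = ln(C₀/C)/k = ln(22.7/9.25)/0.63 = 0.8977/0.63 = 1.425 d.
Distance = v·t = 0.75 m/s × 1.231e+05 s = 9.234e+04 m = 92.34 km.

92.3 km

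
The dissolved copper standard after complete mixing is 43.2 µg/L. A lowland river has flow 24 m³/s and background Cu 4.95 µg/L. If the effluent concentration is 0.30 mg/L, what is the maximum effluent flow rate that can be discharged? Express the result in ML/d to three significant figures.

4.95 µg/L = 0.00495 mg/L.
43.2 µg/L = 0.0432 mg/L.
Mass balance at complete mixing: C_std·(Q_w + Q_r) = Q_w·C_e + Q_r·C_b.
Rearranging, Q_w = Q_r·(C_std − C_b)/(C_e − C_std) = 24·(0.0432 − 0.00495) / (0.3 − 0.0432) = 3.575 m³/s.
= 308.9 ML/d.

309 ML/d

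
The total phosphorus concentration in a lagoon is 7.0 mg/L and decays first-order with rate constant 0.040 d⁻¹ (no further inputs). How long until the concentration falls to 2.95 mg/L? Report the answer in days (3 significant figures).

21.6 d

t = ln(C₀/C)/k = ln(7.0/2.95)/0.040 = 0.8641/0.040 = 21.6 d.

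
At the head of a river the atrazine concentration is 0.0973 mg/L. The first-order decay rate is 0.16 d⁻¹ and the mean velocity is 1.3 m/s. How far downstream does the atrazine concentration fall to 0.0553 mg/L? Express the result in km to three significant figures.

From C = C₀·e^(−kt), t = ln(C₀/C)/k = ln(0.0973/0.0553)/0.16 = 0.565/0.16 = 3.531 d.
Distance = v·t = 1.3 m/s × 3.051e+05 s = 3.966e+05 m = 396.6 km.

397 km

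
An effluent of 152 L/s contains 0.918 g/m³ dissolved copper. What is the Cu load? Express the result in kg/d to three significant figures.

12.1 kg/d

152 L/s = 0.152 m³/s.
Mass flux = Q·C = 0.152 m³/s × 0.918 g/m³ = 0.1395 g/s.
= 0.1395 g/s × 86.4 = 12.06 kg/d.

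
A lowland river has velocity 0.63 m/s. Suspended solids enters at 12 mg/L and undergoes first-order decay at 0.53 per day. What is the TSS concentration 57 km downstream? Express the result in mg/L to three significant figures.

Travel time t = 57 km / 0.63 m/s = 5.7e+04/0.63 = 9.048e+04 s = 1.047 d.
First-order decay: C = 12·exp(−0.53·1.047) = 12·0.5741 = 6.889 mg/L.

6.89 mg/L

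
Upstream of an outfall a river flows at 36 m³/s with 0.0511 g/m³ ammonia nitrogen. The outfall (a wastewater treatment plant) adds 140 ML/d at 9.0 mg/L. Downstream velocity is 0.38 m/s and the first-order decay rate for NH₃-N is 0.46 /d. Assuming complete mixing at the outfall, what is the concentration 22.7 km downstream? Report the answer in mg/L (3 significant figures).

140 ML/d = 1.62 m³/s.
After complete mixing, C₀ = (1.62·9 + 36·0.0511) / 37.62 = 0.4365 mg/L.
Travel time t = 2.27e+04 m / 0.38 m/s = 5.974e+04 s = 0.6914 d.
C = 0.4365·exp(−0.46·0.6914) = 0.4365·0.7276 = 0.3176 mg/L.

0.318 mg/L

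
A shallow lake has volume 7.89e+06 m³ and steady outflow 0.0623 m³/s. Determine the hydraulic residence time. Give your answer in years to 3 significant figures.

4.01 yr

Q = 0.0623 m³/s × 3.156e+07 s/yr = 1.966e+06 m³/yr.
Hydraulic residence time τ = V/Q = 7.89e+06/1.966e+06 = 4.013 yr.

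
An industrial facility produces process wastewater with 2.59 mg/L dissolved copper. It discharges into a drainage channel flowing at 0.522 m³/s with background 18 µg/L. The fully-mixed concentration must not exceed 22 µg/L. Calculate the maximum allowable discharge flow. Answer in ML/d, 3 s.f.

0.0703 ML/d

18 µg/L = 0.018 mg/L.
22 µg/L = 0.022 mg/L.
Mass balance at complete mixing: C_std·(Q_w + Q_r) = Q_w·C_e + Q_r·C_b.
Rearranging, Q_w = Q_r·(C_std − C_b)/(C_e − C_std) = 0.522·(0.022 − 0.018) / (2.59 − 0.022) = 0.0008131 m³/s.
= 0.07025 ML/d.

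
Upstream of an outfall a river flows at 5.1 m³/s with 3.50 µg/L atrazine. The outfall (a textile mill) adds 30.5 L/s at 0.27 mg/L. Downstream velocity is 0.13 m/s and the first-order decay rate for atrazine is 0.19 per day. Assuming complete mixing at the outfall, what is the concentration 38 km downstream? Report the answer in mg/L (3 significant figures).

0.00267 mg/L

30.5 L/s = 0.0305 m³/s.
3.50 µg/L = 0.0035 mg/L.
After complete mixing, C₀ = (0.0305·0.27 + 5.1·0.0035) / 5.13 = 0.005084 mg/L.
Travel time t = 3.8e+04 m / 0.13 m/s = 2.923e+05 s = 3.383 d.
C = 0.005084·exp(−0.19·3.383) = 0.005084·0.5258 = 0.002673 mg/L.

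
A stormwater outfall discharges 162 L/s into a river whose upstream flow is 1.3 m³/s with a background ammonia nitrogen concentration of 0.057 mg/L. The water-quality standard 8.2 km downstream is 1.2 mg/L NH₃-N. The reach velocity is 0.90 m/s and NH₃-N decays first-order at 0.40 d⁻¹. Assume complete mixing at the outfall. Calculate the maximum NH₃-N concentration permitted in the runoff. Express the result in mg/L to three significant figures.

162 L/s = 0.162 m³/s.
Travel time to the compliance point: t = 8200/0.90 = 9111 s = 0.1055 d; decay factor exp(−0.40·0.1055) = 0.9587.
So the concentration just after mixing may be at most 1.2/0.9587 = 1.252 mg/L.
Mass balance: 1.252·1.462 = 0.162·Cₑ + 1.3·0.057.
Cₑ = (1.83 − 0.0741) / 0.162 = 10.84 mg/L.

10.8 mg/L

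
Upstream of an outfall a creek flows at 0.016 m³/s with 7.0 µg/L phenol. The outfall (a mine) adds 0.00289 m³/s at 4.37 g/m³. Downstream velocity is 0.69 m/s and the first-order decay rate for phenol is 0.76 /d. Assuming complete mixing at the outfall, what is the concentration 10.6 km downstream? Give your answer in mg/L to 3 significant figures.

7.0 µg/L = 0.007 mg/L.
After complete mixing, C₀ = (0.00289·4.37 + 0.016·0.007) / 0.01889 = 0.6745 mg/L.
Travel time t = 1.06e+04 m / 0.69 m/s = 1.536e+04 s = 0.1778 d.
C = 0.6745·exp(−0.76·0.1778) = 0.6745·0.8736 = 0.5892 mg/L.

0.589 mg/L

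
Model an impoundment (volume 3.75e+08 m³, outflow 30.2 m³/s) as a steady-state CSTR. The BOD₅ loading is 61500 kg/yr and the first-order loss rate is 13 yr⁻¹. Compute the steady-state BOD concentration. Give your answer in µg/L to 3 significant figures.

10.6 µg/L

Outflow Q = 30.2 m³/s × 3.156e+07 s/yr = 9.53e+08 m³/yr.
Steady-state CSTR mass balance: W = Q·C + k·V·C, so C = W/(Q + kV).
Q + kV = 9.53e+08 + 13·3.75e+08 = 5.828e+09 m³/yr.
C = 61500/5.828e+09 = 1.055e-05 kg/m³ = 0.01055 mg/L = 10.55 µg/L.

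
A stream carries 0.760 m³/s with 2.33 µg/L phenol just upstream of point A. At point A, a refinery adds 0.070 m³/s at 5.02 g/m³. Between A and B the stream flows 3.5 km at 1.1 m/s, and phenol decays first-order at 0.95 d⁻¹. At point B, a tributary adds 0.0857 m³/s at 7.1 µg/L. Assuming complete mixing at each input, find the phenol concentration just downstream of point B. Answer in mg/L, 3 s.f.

0.373 mg/L

2.33 µg/L = 0.00233 mg/L.
After input A: C = (0.76·0.00233 + 0.07·5.02) / 0.83 = 0.4255 mg/L.
Over the 3.5 km reach to input B (t = 3182 s = 0.03683 d), decay gives C = 0.4255·exp(−0.95·0.03683) = 0.4109 mg/L.
7.1 µg/L = 0.0071 mg/L.
After input B: C = (0.83·0.4109 + 0.0857·0.0071) / 0.9157 = 0.3731 mg/L.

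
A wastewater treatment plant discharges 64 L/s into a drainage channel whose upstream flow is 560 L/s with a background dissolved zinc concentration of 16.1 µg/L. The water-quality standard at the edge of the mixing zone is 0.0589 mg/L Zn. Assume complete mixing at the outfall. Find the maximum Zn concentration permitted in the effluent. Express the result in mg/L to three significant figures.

0.433 mg/L

64 L/s = 0.064 m³/s.
560 L/s = 0.56 m³/s.
16.1 µg/L = 0.0161 mg/L.
Mass balance: 0.0589·0.624 = 0.064·Cₑ + 0.56·0.0161.
Cₑ = (0.03675 − 0.009016) / 0.064 = 0.4334 mg/L.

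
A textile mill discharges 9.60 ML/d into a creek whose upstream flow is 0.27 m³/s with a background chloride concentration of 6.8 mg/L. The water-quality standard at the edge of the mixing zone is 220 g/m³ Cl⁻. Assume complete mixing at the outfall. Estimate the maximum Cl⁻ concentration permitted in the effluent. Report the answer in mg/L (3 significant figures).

9.60 ML/d = 0.1111 m³/s.
Mass balance: 220·0.3811 = 0.1111·Cₑ + 0.27·6.8.
Cₑ = (83.84 − 1.836) / 0.1111 = 738.1 mg/L.

738 mg/L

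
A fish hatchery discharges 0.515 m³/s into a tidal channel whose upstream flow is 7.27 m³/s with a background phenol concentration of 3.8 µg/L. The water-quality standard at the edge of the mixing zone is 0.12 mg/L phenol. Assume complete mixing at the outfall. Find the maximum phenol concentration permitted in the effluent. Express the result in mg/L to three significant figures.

3.8 µg/L = 0.0038 mg/L.
Mass balance: 0.12·7.785 = 0.515·Cₑ + 7.27·0.0038.
Cₑ = (0.9342 − 0.02763) / 0.515 = 1.76 mg/L.

1.76 mg/L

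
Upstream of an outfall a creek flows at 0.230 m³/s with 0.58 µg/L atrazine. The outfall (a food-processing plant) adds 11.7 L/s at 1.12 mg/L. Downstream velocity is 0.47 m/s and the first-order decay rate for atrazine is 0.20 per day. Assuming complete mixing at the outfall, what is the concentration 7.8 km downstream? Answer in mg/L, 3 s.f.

0.0527 mg/L

11.7 L/s = 0.0117 m³/s.
0.58 µg/L = 0.00058 mg/L.
After complete mixing, C₀ = (0.0117·1.12 + 0.23·0.00058) / 0.2417 = 0.05477 mg/L.
Travel time t = 7800 m / 0.47 m/s = 1.66e+04 s = 0.1921 d.
C = 0.05477·exp(−0.20·0.1921) = 0.05477·0.9623 = 0.0527 mg/L.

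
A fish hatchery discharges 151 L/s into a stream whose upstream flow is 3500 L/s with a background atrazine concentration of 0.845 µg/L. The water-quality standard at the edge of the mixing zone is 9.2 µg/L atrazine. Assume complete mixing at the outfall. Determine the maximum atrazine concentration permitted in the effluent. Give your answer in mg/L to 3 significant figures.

151 L/s = 0.151 m³/s.
3500 L/s = 3.5 m³/s.
0.845 µg/L = 0.000845 mg/L.
9.2 µg/L = 0.0092 mg/L.
Mass balance: 0.0092·3.651 = 0.151·Cₑ + 3.5·0.000845.
Cₑ = (0.03359 − 0.002957) / 0.151 = 0.2029 mg/L.

0.203 mg/L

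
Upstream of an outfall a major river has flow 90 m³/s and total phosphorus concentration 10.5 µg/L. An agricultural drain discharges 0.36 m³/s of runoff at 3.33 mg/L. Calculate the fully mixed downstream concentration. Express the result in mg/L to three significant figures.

0.0237 mg/L

10.5 µg/L = 0.0105 mg/L.
By mass balance at complete mixing, C = (0.36·3.33 + 90·0.0105) / (0.36 + 90) = 2.144/90.36 = 0.02373 mg/L.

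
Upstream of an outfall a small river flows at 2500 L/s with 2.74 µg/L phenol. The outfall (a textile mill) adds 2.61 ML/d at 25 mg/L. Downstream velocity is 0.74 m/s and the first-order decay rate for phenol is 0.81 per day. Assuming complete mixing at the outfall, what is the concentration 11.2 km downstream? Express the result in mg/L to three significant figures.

2.61 ML/d = 0.03021 m³/s.
2500 L/s = 2.5 m³/s.
2.74 µg/L = 0.00274 mg/L.
After complete mixing, C₀ = (0.03021·25 + 2.5·0.00274) / 2.53 = 0.3012 mg/L.
Travel time t = 1.12e+04 m / 0.74 m/s = 1.514e+04 s = 0.1752 d.
C = 0.3012·exp(−0.81·0.1752) = 0.3012·0.8677 = 0.2613 mg/L.

0.261 mg/L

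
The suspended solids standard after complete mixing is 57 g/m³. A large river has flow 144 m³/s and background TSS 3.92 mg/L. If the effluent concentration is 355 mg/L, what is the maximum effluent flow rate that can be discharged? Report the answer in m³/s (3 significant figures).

25.6 m³/s

Mass balance at complete mixing: C_std·(Q_w + Q_r) = Q_w·C_e + Q_r·C_b.
Rearranging, Q_w = Q_r·(C_std − C_b)/(C_e − C_std) = 144·(57 − 3.92) / (355 − 57) = 25.65 m³/s.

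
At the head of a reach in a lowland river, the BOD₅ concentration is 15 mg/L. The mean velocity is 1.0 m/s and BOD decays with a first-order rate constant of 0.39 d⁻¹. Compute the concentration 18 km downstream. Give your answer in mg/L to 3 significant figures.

13.8 mg/L

Travel time t = 18 km / 1.0 m/s = 1.8e+04/1.0 = 1.8e+04 s = 0.2083 d.
First-order decay: C = 15·exp(−0.39·0.2083) = 15·0.922 = 13.83 mg/L.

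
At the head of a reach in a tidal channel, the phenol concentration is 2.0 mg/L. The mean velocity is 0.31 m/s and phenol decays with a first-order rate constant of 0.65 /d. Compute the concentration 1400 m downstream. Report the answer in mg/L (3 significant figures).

Travel time t = 1400 m / 0.31 m/s = 1400/0.31 = 4516 s = 0.05227 d.
First-order decay: C = 2.0·exp(−0.65·0.05227) = 2.0·0.9666 = 1.933 mg/L.

1.93 mg/L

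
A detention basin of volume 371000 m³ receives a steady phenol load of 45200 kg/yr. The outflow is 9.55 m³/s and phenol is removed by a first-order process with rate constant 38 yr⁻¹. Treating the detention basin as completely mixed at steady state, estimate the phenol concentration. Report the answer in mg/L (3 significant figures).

0.143 mg/L

Outflow Q = 9.55 m³/s × 3.156e+07 s/yr = 3.014e+08 m³/yr.
Steady-state CSTR mass balance: W = Q·C + k·V·C, so C = W/(Q + kV).
Q + kV = 3.014e+08 + 38·371000 = 3.155e+08 m³/yr.
C = 45200/3.155e+08 = 0.0001433 kg/m³ = 0.1433 mg/L.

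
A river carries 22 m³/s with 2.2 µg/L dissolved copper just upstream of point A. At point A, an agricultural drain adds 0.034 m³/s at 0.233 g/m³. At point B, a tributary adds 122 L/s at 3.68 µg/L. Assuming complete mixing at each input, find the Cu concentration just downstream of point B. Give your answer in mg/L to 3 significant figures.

0.00256 mg/L

2.2 µg/L = 0.0022 mg/L.
After input A: C = (22·0.0022 + 0.034·0.233) / 22.03 = 0.002556 mg/L.
122 L/s = 0.122 m³/s.
3.68 µg/L = 0.00368 mg/L.
After input B: C = (22.03·0.002556 + 0.122·0.00368) / 22.16 = 0.002562 mg/L.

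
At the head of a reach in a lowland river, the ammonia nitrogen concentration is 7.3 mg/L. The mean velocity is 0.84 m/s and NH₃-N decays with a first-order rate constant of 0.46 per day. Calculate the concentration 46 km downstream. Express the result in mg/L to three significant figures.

5.45 mg/L

Travel time t = 46 km / 0.84 m/s = 4.6e+04/0.84 = 5.476e+04 s = 0.6338 d.
First-order decay: C = 7.3·exp(−0.46·0.6338) = 7.3·0.7471 = 5.454 mg/L.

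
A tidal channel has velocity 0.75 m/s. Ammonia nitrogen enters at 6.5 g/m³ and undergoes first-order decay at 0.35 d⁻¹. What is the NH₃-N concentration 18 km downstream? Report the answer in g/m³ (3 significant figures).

5.90 g/m³

Travel time t = 18 km / 0.75 m/s = 1.8e+04/0.75 = 2.4e+04 s = 0.2778 d.
First-order decay: C = 6.5·exp(−0.35·0.2778) = 6.5·0.9074 = 5.898 g/m³.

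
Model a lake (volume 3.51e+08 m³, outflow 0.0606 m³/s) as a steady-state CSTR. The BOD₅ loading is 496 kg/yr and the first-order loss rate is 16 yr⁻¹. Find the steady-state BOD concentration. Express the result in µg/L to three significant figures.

0.0883 µg/L

Outflow Q = 0.0606 m³/s × 3.156e+07 s/yr = 1.912e+06 m³/yr.
Steady-state CSTR mass balance: W = Q·C + k·V·C, so C = W/(Q + kV).
Q + kV = 1.912e+06 + 16·3.51e+08 = 5.618e+09 m³/yr.
C = 496/5.618e+09 = 8.829e-08 kg/m³ = 8.829e-05 mg/L = 0.08829 µg/L.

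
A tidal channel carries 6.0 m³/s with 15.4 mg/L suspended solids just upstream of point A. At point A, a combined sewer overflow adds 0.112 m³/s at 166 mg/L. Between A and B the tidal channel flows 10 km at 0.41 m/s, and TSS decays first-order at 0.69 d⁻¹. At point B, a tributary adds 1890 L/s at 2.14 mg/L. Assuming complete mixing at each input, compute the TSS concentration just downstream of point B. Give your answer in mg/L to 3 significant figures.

11.9 mg/L

After input A: C = (6·15.4 + 0.112·166) / 6.112 = 18.16 mg/L.
Over the 10 km reach to input B (t = 2.439e+04 s = 0.2823 d), decay gives C = 18.16·exp(−0.69·0.2823) = 14.95 mg/L.
1890 L/s = 1.89 m³/s.
After input B: C = (6.112·14.95 + 1.89·2.14) / 8.002 = 11.92 mg/L.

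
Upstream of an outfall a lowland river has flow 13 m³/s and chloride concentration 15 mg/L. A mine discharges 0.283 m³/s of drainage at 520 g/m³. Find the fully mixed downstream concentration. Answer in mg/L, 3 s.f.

25.8 mg/L

Flow-weighted mixing gives C = (0.283·520 + 13·15) / (0.283 + 13) = 342.2/13.28 = 25.76 mg/L.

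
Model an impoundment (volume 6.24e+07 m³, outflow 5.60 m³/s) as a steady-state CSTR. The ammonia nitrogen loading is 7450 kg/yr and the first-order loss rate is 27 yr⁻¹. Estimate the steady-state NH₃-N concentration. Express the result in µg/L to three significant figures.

4.00 µg/L

Outflow Q = 5.60 m³/s × 3.156e+07 s/yr = 1.767e+08 m³/yr.
Steady-state CSTR mass balance: W = Q·C + k·V·C, so C = W/(Q + kV).
Q + kV = 1.767e+08 + 27·6.24e+07 = 1.862e+09 m³/yr.
C = 7450/1.862e+09 = 4.002e-06 kg/m³ = 0.004002 mg/L = 4.002 µg/L.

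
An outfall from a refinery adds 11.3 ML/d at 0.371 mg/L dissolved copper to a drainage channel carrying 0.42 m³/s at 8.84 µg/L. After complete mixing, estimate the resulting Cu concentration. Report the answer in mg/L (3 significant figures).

0.0948 mg/L

11.3 ML/d = 0.1308 m³/s.
8.84 µg/L = 0.00884 mg/L.
Conservation of mass across the mixing zone: C = (0.1308·0.371 + 0.42·0.00884) / (0.1308 + 0.42) = 0.05223/0.5508 = 0.09484 mg/L.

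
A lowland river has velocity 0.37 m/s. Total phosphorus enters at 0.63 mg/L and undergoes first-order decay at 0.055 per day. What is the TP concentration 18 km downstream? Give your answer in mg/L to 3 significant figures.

0.611 mg/L

Travel time t = 18 km / 0.37 m/s = 1.8e+04/0.37 = 4.865e+04 s = 0.5631 d.
First-order decay: C = 0.63·exp(−0.055·0.5631) = 0.63·0.9695 = 0.6108 mg/L.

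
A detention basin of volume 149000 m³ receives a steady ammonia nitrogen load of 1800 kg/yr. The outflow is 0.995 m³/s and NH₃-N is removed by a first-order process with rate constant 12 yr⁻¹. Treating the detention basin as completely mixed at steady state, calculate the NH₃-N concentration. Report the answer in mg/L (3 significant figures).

0.0542 mg/L

Outflow Q = 0.995 m³/s × 3.156e+07 s/yr = 3.14e+07 m³/yr.
Steady-state CSTR mass balance: W = Q·C + k·V·C, so C = W/(Q + kV).
Q + kV = 3.14e+07 + 12·149000 = 3.319e+07 m³/yr.
C = 1800/3.319e+07 = 5.424e-05 kg/m³ = 0.05424 mg/L.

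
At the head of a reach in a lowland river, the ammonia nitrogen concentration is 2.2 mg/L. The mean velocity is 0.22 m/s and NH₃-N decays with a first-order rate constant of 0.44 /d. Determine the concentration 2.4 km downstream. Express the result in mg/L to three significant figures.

2.08 mg/L

Travel time t = 2.4 km / 0.22 m/s = 2400/0.22 = 1.091e+04 s = 0.1263 d.
First-order decay: C = 2.2·exp(−0.44·0.1263) = 2.2·0.946 = 2.081 mg/L.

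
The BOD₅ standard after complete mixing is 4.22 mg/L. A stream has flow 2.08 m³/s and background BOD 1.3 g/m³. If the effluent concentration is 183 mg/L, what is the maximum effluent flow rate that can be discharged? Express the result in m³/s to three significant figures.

Mass balance at complete mixing: C_std·(Q_w + Q_r) = Q_w·C_e + Q_r·C_b.
Rearranging, Q_w = Q_r·(C_std − C_b)/(C_e − C_std) = 2.08·(4.22 − 1.3) / (183 − 4.22) = 0.03397 m³/s.

0.0340 m³/s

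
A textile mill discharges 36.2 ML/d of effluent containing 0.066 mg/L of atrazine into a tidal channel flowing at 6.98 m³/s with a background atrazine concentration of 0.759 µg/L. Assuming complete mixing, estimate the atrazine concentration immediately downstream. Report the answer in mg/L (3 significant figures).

36.2 ML/d = 0.419 m³/s.
0.759 µg/L = 0.000759 mg/L.
Conservation of mass across the mixing zone: C = (0.419·0.066 + 6.98·0.000759) / (0.419 + 6.98) = 0.03295/7.399 = 0.004453 mg/L.

0.00445 mg/L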